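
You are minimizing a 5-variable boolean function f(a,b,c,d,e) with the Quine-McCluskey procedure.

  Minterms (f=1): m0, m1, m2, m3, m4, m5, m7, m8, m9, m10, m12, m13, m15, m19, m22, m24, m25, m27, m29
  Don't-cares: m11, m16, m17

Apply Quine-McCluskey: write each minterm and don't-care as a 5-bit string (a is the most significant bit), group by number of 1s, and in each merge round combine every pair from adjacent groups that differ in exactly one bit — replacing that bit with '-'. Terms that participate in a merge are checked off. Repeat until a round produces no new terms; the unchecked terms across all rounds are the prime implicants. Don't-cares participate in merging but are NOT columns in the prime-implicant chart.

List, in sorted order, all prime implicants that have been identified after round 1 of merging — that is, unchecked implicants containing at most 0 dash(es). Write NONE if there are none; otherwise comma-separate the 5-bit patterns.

10110

Round 0: 00000✓ 00001✓ 00010✓ 00011✓ 00100✓ 00101✓ 00111✓ 01000✓ 01001✓ 01010✓ 01011✓ 01100✓ 01101✓ 01111✓ 10000✓ 10001✓ 10011✓ 10110 11000✓ 11001✓ 11011✓ 11101✓
Round 1: -0000✓ -0001✓ -0011✓ -1000✓ -1001✓ -1011✓ -1101✓ 0-000✓ 0-001✓ 0-010✓ 0-011✓ 0-100✓ 0-101✓ 0-111✓ 00-00✓ 00-01✓ 00-11✓ 000-0✓ 000-1✓ 0000-✓ 0001-✓ 001-1✓ 0010-✓ 01-00✓ 01-01✓ 01-11✓ 010-0✓ 010-1✓ 0100-✓ 0101-✓ 011-1✓ 0110-✓ 1-000✓ 1-001✓ 1-011✓ 100-1✓ 1000-✓ 11-01✓ 110-1✓ 1100-✓
Round 2: --000✓ --001✓ --011✓ -00-1✓ -000-✓ -1-01 -10-1✓ -100-✓ 0--00✓ 0--01✓ 0--11✓ 0-0-0✓ 0-0-1✓ 0-00-✓ 0-01-✓ 0-1-1✓ 0-10-✓ 00--1✓ 00-0-✓ 000--✓ 01--1✓ 01-0-✓ 010--✓ 1-0-1✓ 1-00-✓
Round 3: --0-1 --00- 0---1 0--0- 0-0--
PIs = {--0-1, --00-, -1-01, 0---1, 0--0-, 0-0--, 10110}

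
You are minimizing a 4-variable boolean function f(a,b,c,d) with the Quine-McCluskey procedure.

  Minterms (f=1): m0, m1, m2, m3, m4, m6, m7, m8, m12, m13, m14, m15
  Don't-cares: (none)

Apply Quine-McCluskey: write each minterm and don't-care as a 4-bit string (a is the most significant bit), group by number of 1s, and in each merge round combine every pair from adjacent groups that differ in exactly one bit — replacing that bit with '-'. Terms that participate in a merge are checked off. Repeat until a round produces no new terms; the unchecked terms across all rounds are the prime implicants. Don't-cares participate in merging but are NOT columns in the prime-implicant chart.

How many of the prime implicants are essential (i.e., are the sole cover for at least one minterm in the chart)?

size-2^0 implicants → 0000(✓)  0001(✓)  0010(✓)  0011(✓)  0100(✓)  0110(✓)  0111(✓)  1000(✓)  1100(✓)  1101(✓)  1110(✓)  1111(✓)
size-2^1 implicants → -000(✓)  -100(✓)  -110(✓)  -111(✓)  0-00(✓)  0-10(✓)  0-11(✓)  00-0(✓)  00-1(✓)  000-(✓)  001-(✓)  01-0(✓)  011-(✓)  1-00(✓)  11-0(✓)  11-1(✓)  110-(✓)  111-(✓)
size-2^2 implicants → --00  -1-0  -11-  0--0  0-1-  00--  11--
Unchecked terms (primes): --00, -1-0, -11-, 0--0, 0-1-, 00--, 11--
Minterm coverage:
  m0 ⊆ --00,0--0,00--
  m1 ⊆ 00-- [E]
  m2 ⊆ 0--0,0-1-,00--
  m3 ⊆ 0-1-,00--
  m4 ⊆ --00,-1-0,0--0
  m6 ⊆ -1-0,-11-,0--0,0-1-
  m7 ⊆ -11-,0-1-
  m8 ⊆ --00 [E]
  m12 ⊆ --00,-1-0,11--
  m13 ⊆ 11-- [E]
  m14 ⊆ -1-0,-11-,11--
  m15 ⊆ -11-,11--
E = {--00, 00--, 11--}

3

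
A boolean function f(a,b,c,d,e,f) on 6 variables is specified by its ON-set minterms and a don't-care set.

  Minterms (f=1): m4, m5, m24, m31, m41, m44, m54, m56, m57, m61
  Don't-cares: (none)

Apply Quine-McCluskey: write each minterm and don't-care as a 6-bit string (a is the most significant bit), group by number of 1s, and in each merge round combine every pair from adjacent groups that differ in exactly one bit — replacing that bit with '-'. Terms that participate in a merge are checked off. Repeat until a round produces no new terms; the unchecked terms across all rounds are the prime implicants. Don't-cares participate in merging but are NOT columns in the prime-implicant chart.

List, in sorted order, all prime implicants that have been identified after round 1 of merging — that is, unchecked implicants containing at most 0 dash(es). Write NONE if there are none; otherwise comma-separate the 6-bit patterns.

Round 0: 000100✓ 000101✓ 011000✓ 011111 101001✓ 101100 110110 111000✓ 111001✓ 111101✓
Round 1: -11000 00010- 1-1001 111-01 11100-
PIs = {-11000, 00010-, 011111, 1-1001, 101100, 110110, 111-01, 11100-}

011111, 101100, 110110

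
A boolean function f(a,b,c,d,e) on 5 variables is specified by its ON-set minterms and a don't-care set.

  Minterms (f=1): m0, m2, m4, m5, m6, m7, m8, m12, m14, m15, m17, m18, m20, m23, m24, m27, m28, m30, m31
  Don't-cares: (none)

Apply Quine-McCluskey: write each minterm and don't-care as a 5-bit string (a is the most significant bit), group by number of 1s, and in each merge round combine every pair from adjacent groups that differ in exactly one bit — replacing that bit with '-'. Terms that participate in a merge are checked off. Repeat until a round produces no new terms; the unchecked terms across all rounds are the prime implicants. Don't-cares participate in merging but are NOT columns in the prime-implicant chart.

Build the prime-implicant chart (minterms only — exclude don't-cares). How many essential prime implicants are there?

7

Round 0: 00000✓ 00010✓ 00100✓ 00101✓ 00110✓ 00111✓ 01000✓ 01100✓ 01110✓ 01111✓ 10001 10010✓ 10100✓ 10111✓ 11000✓ 11011✓ 11100✓ 11110✓ 11111✓
Round 1: -0010 -0100✓ -0111✓ -1000✓ -1100✓ -1110✓ -1111✓ 0-000✓ 0-100✓ 0-110✓ 0-111✓ 00-00✓ 00-10✓ 000-0✓ 001-0✓ 001-1✓ 0010-✓ 0011-✓ 01-00✓ 011-0✓ 0111-✓ 1-100✓ 1-111✓ 11-00✓ 11-11 111-0✓ 1111-✓
Round 2: --100 --111 -1-00 -11-0 -111- 0--00 0-1-0 0-11- 00--0 001--
PIs = {--100, --111, -0010, -1-00, -11-0, -111-, 0--00, 0-1-0, 0-11-, 00--0, 001--, 10001, 11-11}
Coverage chart:
  m0: 0--00,00--0
  m2: -0010,00--0
  m4: --100,0--00,0-1-0,00--0,001--
  m5: 001-- ←essential
  m6: 0-1-0,0-11-,00--0,001--
  m7: --111,0-11-,001--
  m8: -1-00,0--00
  m12: --100,-1-00,-11-0,0--00,0-1-0
  m14: -11-0,-111-,0-1-0,0-11-
  m15: --111,-111-,0-11-
  m17: 10001 ←essential
  m18: -0010 ←essential
  m20: --100 ←essential
  m23: --111 ←essential
  m24: -1-00 ←essential
  m27: 11-11 ←essential
  m28: --100,-1-00,-11-0
  m30: -11-0,-111-
  m31: --111,-111-,11-11
Essential: --100, --111, -0010, -1-00, 001--, 10001, 11-11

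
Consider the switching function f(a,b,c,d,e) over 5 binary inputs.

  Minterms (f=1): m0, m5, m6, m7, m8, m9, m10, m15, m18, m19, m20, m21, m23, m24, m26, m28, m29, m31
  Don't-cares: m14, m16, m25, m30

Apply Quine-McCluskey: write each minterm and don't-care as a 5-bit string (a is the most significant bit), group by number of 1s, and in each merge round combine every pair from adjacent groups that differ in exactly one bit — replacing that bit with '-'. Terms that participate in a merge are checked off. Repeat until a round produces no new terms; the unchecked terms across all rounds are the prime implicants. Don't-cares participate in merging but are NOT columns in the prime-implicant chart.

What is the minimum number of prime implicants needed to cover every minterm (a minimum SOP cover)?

8

Round 0: 00000✓ 00101✓ 00110✓ 00111✓ 01000✓ 01001✓ 01010✓ 01110✓ 01111✓ 10000✓ 10010✓ 10011✓ 10100✓ 10101✓ 10111✓ 11000✓ 11001✓ 11010✓ 11100✓ 11101✓ 11110✓ 11111✓
Round 1: -0000✓ -0101✓ -0111✓ -1000✓ -1001✓ -1010✓ -1110✓ -1111✓ 0-000✓ 0-110✓ 0-111✓ 001-1✓ 0011-✓ 01-10✓ 010-0✓ 0100-✓ 0111-✓ 1-000✓ 1-010✓ 1-100✓ 1-101✓ 1-111✓ 10-00✓ 10-11 100-0✓ 1001- 101-1✓ 1010-✓ 11-00✓ 11-01✓ 11-10✓ 110-0✓ 1100-✓ 111-0✓ 111-1✓ 1110-✓ 1111-✓
Round 2: --000 --111 -01-1 -1-10 -10-0 -100- -111- 0-11- 1--00 1-0-0 1-1-1 1-10- 11--0 11-0- 111--
PIs = {--000, --111, -01-1, -1-10, -10-0, -100-, -111-, 0-11-, 1--00, 1-0-0, 1-1-1, 1-10-, 10-11, 1001-, 11--0, 11-0-, 111--}
Coverage chart:
  m0: --000 ←essential
  m5: -01-1 ←essential
  m6: 0-11- ←essential
  m7: --111,-01-1,0-11-
  m8: --000,-10-0,-100-
  m9: -100- ←essential
  m10: -1-10,-10-0
  m15: --111,-111-,0-11-
  m18: 1-0-0,1001-
  m19: 10-11,1001-
  m20: 1--00,1-10-
  m21: -01-1,1-1-1,1-10-
  m23: --111,-01-1,1-1-1,10-11
  m24: --000,-10-0,-100-,1--00,1-0-0,11--0,11-0-
  m26: -1-10,-10-0,1-0-0,11--0
  m28: 1--00,1-10-,11--0,11-0-,111--
  m29: 1-1-1,1-10-,11-0-,111--
  m31: --111,-111-,1-1-1,111--
Essential: --000, -01-1, -100-, 0-11-
Petrick residual → --111, -1-10, 1-10-, 1001-
Min cover (8 terms): c'd'e' + cde + b'ce + bde' + bc'd' + a'cd + acd' + ab'c'd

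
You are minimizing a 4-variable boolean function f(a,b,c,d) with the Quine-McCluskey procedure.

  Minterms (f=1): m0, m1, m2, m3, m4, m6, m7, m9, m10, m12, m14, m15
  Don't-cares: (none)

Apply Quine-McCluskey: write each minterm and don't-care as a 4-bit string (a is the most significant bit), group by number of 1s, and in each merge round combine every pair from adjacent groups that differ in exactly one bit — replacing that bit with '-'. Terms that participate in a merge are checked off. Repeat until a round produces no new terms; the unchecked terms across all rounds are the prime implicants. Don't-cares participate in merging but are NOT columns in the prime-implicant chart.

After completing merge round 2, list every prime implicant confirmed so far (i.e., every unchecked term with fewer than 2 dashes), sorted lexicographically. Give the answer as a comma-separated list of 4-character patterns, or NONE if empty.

Round 0: 0000✓ 0001✓ 0010✓ 0011✓ 0100✓ 0110✓ 0111✓ 1001✓ 1010✓ 1100✓ 1110✓ 1111✓
Round 1: -001 -010✓ -100✓ -110✓ -111✓ 0-00✓ 0-10✓ 0-11✓ 00-0✓ 00-1✓ 000-✓ 001-✓ 01-0✓ 011-✓ 1-10✓ 11-0✓ 111-✓
Round 2: --10 -1-0 -11- 0--0 0-1- 00--
PIs = {--10, -001, -1-0, -11-, 0--0, 0-1-, 00--}

-001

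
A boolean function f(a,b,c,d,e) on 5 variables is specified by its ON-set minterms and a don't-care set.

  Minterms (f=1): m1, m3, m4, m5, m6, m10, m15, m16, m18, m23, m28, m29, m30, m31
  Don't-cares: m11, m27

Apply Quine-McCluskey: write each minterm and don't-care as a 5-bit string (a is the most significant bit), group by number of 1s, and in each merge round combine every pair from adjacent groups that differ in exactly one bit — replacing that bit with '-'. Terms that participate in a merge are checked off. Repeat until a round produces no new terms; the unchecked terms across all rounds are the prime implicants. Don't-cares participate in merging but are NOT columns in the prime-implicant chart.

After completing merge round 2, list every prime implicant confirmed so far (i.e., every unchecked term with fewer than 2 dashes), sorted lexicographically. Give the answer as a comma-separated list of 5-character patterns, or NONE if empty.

Round 0: 00001✓ 00011✓ 00100✓ 00101✓ 00110✓ 01010✓ 01011✓ 01111✓ 10000✓ 10010✓ 10111✓ 11011✓ 11100✓ 11101✓ 11110✓ 11111✓
Round 1: -1011✓ -1111✓ 0-011 00-01 000-1 001-0 0010- 01-11✓ 0101- 1-111 100-0 11-11✓ 111-0✓ 111-1✓ 1110-✓ 1111-✓
Round 2: -1-11 111--
PIs = {-1-11, 0-011, 00-01, 000-1, 001-0, 0010-, 0101-, 1-111, 100-0, 111--}

0-011, 00-01, 000-1, 001-0, 0010-, 0101-, 1-111, 100-0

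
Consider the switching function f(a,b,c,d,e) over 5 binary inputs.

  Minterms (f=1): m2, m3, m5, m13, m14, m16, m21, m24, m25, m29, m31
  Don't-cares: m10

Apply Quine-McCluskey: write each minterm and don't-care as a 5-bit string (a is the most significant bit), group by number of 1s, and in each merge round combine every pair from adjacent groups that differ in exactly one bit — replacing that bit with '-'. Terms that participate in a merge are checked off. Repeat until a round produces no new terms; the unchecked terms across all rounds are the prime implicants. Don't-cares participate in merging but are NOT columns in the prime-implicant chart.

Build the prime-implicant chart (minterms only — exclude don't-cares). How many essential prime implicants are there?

Round 0: 00010✓ 00011✓ 00101✓ 01010✓ 01101✓ 01110✓ 10000✓ 10101✓ 11000✓ 11001✓ 11101✓ 11111✓
Round 1: -0101✓ -1101✓ 0-010 0-101✓ 0001- 01-10 1-000 1-101✓ 11-01 1100- 111-1
Round 2: --101
PIs = {--101, 0-010, 0001-, 01-10, 1-000, 11-01, 1100-, 111-1}
Coverage chart:
  m2: 0-010,0001-
  m3: 0001- ←essential
  m5: --101 ←essential
  m13: --101 ←essential
  m14: 01-10 ←essential
  m16: 1-000 ←essential
  m21: --101 ←essential
  m24: 1-000,1100-
  m25: 11-01,1100-
  m29: --101,11-01,111-1
  m31: 111-1 ←essential
Essential: --101, 0001-, 01-10, 1-000, 111-1

5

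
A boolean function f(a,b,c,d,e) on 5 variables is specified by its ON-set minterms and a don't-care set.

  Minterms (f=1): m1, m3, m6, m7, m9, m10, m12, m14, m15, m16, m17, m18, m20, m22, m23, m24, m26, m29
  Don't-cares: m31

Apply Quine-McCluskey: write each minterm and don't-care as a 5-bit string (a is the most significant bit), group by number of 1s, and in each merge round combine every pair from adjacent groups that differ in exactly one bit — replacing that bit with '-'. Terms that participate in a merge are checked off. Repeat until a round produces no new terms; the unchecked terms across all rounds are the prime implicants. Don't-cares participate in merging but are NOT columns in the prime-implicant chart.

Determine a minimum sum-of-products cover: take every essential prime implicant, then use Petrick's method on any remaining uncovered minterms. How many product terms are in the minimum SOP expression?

size-2^0 implicants → 00001(✓)  00011(✓)  00110(✓)  00111(✓)  01001(✓)  01010(✓)  01100(✓)  01110(✓)  01111(✓)  10000(✓)  10001(✓)  10010(✓)  10100(✓)  10110(✓)  10111(✓)  11000(✓)  11010(✓)  11101(✓)  11111(✓)
size-2^1 implicants → -0001  -0110(✓)  -0111(✓)  -1010  -1111(✓)  0-001  0-110(✓)  0-111(✓)  00-11  000-1  0011-(✓)  01-10  011-0  0111-(✓)  1-000(✓)  1-010(✓)  1-111(✓)  10-00(✓)  10-10(✓)  100-0(✓)  1000-  101-0(✓)  1011-(✓)  110-0(✓)  111-1
size-2^2 implicants → --111  -011-  0-11-  1-0-0  10--0
Unchecked terms (primes): --111, -0001, -011-, -1010, 0-001, 0-11-, 00-11, 000-1, 01-10, 011-0, 1-0-0, 10--0, 1000-, 111-1
Minterm coverage:
  m1 ⊆ -0001,0-001,000-1
  m3 ⊆ 00-11,000-1
  m6 ⊆ -011-,0-11-
  m7 ⊆ --111,-011-,0-11-,00-11
  m9 ⊆ 0-001 [E]
  m10 ⊆ -1010,01-10
  m12 ⊆ 011-0 [E]
  m14 ⊆ 0-11-,01-10,011-0
  m15 ⊆ --111,0-11-
  m16 ⊆ 1-0-0,10--0,1000-
  m17 ⊆ -0001,1000-
  m18 ⊆ 1-0-0,10--0
  m20 ⊆ 10--0 [E]
  m22 ⊆ -011-,10--0
  m23 ⊆ --111,-011-
  m24 ⊆ 1-0-0 [E]
  m26 ⊆ -1010,1-0-0
  m29 ⊆ 111-1 [E]
E = {0-001, 011-0, 1-0-0, 10--0, 111-1}
Petrick residual → --111, -0001, -011-, -1010, 00-11
Cover = cde + b'c'd'e + b'cd + bc'de' + a'c'd'e + a'b'de + a'bce' + ac'e' + ab'e' + abce  |cover|=10

10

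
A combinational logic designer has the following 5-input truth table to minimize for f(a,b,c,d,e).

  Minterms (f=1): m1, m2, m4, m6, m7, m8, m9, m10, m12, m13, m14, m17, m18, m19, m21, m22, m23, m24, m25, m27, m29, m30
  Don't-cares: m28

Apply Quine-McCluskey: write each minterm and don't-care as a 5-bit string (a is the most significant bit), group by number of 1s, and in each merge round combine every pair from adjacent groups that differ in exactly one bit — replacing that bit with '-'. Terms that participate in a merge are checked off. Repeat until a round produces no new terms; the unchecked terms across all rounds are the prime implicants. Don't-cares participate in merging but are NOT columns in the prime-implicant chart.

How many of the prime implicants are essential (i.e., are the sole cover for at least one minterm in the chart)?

[col 0] 00001*, 00010*, 00100*, 00110*, 00111*, 01000*, 01001*, 01010*, 01100*, 01101*, 01110*, 10001*, 10010*, 10011*, 10101*, 10110*, 10111*, 11000*, 11001*, 11011*, 11100*, 11101*, 11110*
[col 1] -0001*, -0010*, -0110*, -0111*, -1000*, -1001*, -1100*, -1101*, -1110*, 0-001*, 0-010*, 0-100*, 0-110*, 00-10*, 001-0*, 0011-*, 01-00*, 01-01*, 01-10*, 010-0*, 0100-*, 011-0*, 0110-*, 1-001*, 1-011*, 1-101*, 1-110*, 10-01*, 10-10*, 10-11*, 100-1*, 1001-*, 101-1*, 1011-*, 11-00*, 11-01*, 110-1*, 1100-*, 111-0*, 1110-*
[col 2] --001, --110, -0-10, -011-, -1-00*, -1-01*, -100-*, -11-0, -110-*, 0--10, 0-1-0, 01--0, 01-0-*, 1--01, 1-0-1, 10--1, 10-1-, 11-0-*
[col 3] -1-0-
Prime implicants: --001, --110, -0-10, -011-, -1-0-, -11-0, 0--10, 0-1-0, 01--0, 1--01, 1-0-1, 10--1, 10-1-
PI chart (minterm → PIs covering it):
  1 | --001  (sole → essential)
  2 | -0-10,0--10
  4 | 0-1-0  (sole → essential)
  6 | --110,-0-10,-011-,0--10,0-1-0
  7 | -011-  (sole → essential)
  8 | -1-0-,01--0
  9 | --001,-1-0-
  10 | 0--10,01--0
  12 | -1-0-,-11-0,0-1-0,01--0
  13 | -1-0-  (sole → essential)
  14 | --110,-11-0,0--10,0-1-0,01--0
  17 | --001,1--01,1-0-1,10--1
  18 | -0-10,10-1-
  19 | 1-0-1,10--1,10-1-
  21 | 1--01,10--1
  22 | --110,-0-10,-011-,10-1-
  23 | -011-,10--1,10-1-
  24 | -1-0-  (sole → essential)
  25 | --001,-1-0-,1--01,1-0-1
  27 | 1-0-1  (sole → essential)
  29 | -1-0-,1--01
  30 | --110,-11-0
Essential prime implicants: --001, -011-, -1-0-, 0-1-0, 1-0-1

5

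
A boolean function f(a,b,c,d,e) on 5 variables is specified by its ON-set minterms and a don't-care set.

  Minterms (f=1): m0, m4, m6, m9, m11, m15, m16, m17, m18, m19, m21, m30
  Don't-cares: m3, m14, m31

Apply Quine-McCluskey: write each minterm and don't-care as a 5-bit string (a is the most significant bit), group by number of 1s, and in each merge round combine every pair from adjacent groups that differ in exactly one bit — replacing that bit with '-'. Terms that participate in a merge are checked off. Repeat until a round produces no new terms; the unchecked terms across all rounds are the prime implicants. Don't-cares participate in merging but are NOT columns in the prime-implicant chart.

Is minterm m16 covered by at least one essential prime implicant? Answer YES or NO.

YES

Round 0: 00000✓ 00011✓ 00100✓ 00110✓ 01001✓ 01011✓ 01110✓ 01111✓ 10000✓ 10001✓ 10010✓ 10011✓ 10101✓ 11110✓ 11111✓
Round 1: -0000 -0011 -1110✓ -1111✓ 0-011 0-110 00-00 001-0 01-11 010-1 0111-✓ 10-01 100-0✓ 100-1✓ 1000-✓ 1001-✓ 1111-✓
Round 2: -111- 100--
PIs = {-0000, -0011, -111-, 0-011, 0-110, 00-00, 001-0, 01-11, 010-1, 10-01, 100--}
Coverage chart:
  m0: -0000,00-00
  m4: 00-00,001-0
  m6: 0-110,001-0
  m9: 010-1 ←essential
  m11: 0-011,01-11,010-1
  m15: -111-,01-11
  m16: -0000,100--
  m17: 10-01,100--
  m18: 100-- ←essential
  m19: -0011,100--
  m21: 10-01 ←essential
  m30: -111- ←essential
Essential: -111-, 010-1, 10-01, 100--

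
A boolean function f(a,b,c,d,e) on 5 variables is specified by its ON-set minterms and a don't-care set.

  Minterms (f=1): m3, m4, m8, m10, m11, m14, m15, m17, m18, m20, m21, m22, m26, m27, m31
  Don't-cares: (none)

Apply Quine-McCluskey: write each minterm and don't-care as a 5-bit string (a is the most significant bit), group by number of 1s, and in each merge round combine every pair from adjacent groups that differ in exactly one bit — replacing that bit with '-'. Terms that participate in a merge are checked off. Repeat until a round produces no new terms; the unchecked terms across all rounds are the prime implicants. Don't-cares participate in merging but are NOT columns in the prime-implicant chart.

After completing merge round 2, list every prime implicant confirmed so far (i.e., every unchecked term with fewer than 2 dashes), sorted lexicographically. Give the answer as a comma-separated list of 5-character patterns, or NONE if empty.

-0100, 0-011, 010-0, 1-010, 10-01, 10-10, 101-0, 1010-

[col 0] 00011*, 00100*, 01000*, 01010*, 01011*, 01110*, 01111*, 10001*, 10010*, 10100*, 10101*, 10110*, 11010*, 11011*, 11111*
[col 1] -0100, -1010*, -1011*, -1111*, 0-011, 01-10*, 01-11*, 010-0, 0101-*, 0111-*, 1-010, 10-01, 10-10, 101-0, 1010-, 11-11*, 1101-*
[col 2] -1-11, -101-, 01-1-
Prime implicants: -0100, -1-11, -101-, 0-011, 01-1-, 010-0, 1-010, 10-01, 10-10, 101-0, 1010-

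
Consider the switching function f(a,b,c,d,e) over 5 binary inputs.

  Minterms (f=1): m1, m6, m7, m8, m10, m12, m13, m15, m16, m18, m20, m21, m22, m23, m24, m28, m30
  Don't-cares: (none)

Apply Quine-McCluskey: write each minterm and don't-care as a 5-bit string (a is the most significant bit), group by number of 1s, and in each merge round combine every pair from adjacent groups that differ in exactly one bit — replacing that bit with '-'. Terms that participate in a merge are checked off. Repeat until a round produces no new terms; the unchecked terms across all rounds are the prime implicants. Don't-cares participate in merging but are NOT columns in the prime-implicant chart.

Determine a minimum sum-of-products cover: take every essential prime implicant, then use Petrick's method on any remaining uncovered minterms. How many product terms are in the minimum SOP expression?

size-2^0 implicants → 00001  00110(✓)  00111(✓)  01000(✓)  01010(✓)  01100(✓)  01101(✓)  01111(✓)  10000(✓)  10010(✓)  10100(✓)  10101(✓)  10110(✓)  10111(✓)  11000(✓)  11100(✓)  11110(✓)
size-2^1 implicants → -0110(✓)  -0111(✓)  -1000(✓)  -1100(✓)  0-111  0011-(✓)  01-00(✓)  010-0  011-1  0110-  1-000(✓)  1-100(✓)  1-110(✓)  10-00(✓)  10-10(✓)  100-0(✓)  101-0(✓)  101-1(✓)  1010-(✓)  1011-(✓)  11-00(✓)  111-0(✓)
size-2^2 implicants → -011-  -1-00  1--00  1-1-0  10--0  101--
Unchecked terms (primes): -011-, -1-00, 0-111, 00001, 010-0, 011-1, 0110-, 1--00, 1-1-0, 10--0, 101--
Minterm coverage:
  m1 ⊆ 00001 [E]
  m6 ⊆ -011- [E]
  m7 ⊆ -011-,0-111
  m8 ⊆ -1-00,010-0
  m10 ⊆ 010-0 [E]
  m12 ⊆ -1-00,0110-
  m13 ⊆ 011-1,0110-
  m15 ⊆ 0-111,011-1
  m16 ⊆ 1--00,10--0
  m18 ⊆ 10--0 [E]
  m20 ⊆ 1--00,1-1-0,10--0,101--
  m21 ⊆ 101-- [E]
  m22 ⊆ -011-,1-1-0,10--0,101--
  m23 ⊆ -011-,101--
  m24 ⊆ -1-00,1--00
  m28 ⊆ -1-00,1--00,1-1-0
  m30 ⊆ 1-1-0 [E]
E = {-011-, 00001, 010-0, 1-1-0, 10--0, 101--}
Petrick residual → -1-00, 011-1
Cover = b'cd + bd'e' + a'b'c'd'e + a'bc'e' + a'bce + ace' + ab'e' + ab'c  |cover|=8

8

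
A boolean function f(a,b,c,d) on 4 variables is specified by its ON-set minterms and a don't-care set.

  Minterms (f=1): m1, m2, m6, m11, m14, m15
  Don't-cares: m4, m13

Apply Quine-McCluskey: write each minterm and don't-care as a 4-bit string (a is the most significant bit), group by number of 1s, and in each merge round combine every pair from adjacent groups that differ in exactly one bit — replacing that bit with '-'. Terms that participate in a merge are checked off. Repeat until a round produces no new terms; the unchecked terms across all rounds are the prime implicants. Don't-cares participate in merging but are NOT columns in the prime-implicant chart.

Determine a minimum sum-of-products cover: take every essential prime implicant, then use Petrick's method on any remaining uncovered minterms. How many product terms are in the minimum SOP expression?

4

size-2^0 implicants → 0001  0010(✓)  0100(✓)  0110(✓)  1011(✓)  1101(✓)  1110(✓)  1111(✓)
size-2^1 implicants → -110  0-10  01-0  1-11  11-1  111-
Unchecked terms (primes): -110, 0-10, 0001, 01-0, 1-11, 11-1, 111-
Minterm coverage:
  m1 ⊆ 0001 [E]
  m2 ⊆ 0-10 [E]
  m6 ⊆ -110,0-10,01-0
  m11 ⊆ 1-11 [E]
  m14 ⊆ -110,111-
  m15 ⊆ 1-11,11-1,111-
E = {0-10, 0001, 1-11}
Petrick residual → -110
Cover = bcd' + a'cd' + a'b'c'd + acd  |cover|=4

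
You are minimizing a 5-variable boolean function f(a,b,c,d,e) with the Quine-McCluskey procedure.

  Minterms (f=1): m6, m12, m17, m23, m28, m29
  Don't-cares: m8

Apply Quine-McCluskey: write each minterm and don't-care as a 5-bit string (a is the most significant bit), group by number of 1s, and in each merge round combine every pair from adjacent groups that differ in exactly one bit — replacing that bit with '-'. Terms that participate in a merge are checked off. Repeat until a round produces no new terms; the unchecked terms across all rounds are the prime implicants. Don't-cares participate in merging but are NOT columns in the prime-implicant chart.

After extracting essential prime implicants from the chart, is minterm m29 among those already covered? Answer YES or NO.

Round 0: 00110 01000✓ 01100✓ 10001 10111 11100✓ 11101✓
Round 1: -1100 01-00 1110-
PIs = {-1100, 00110, 01-00, 10001, 10111, 1110-}
Coverage chart:
  m6: 00110 ←essential
  m12: -1100,01-00
  m17: 10001 ←essential
  m23: 10111 ←essential
  m28: -1100,1110-
  m29: 1110- ←essential
Essential: 00110, 10001, 10111, 1110-

YES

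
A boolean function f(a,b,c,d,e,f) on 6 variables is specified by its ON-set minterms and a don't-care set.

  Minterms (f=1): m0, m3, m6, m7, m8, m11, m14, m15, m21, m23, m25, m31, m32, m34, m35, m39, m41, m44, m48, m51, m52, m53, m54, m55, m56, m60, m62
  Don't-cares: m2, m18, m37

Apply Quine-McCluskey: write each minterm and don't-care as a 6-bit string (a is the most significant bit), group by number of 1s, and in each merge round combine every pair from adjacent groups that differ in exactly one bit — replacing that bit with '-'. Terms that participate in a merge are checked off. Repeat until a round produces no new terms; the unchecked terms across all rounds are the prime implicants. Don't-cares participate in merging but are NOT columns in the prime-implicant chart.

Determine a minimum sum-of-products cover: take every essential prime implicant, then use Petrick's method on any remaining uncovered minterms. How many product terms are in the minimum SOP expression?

Round 0: 000000✓ 000010✓ 000011✓ 000110✓ 000111✓ 001000✓ 001011✓ 001110✓ 001111✓ 010010✓ 010101✓ 010111✓ 011001 011111✓ 100000✓ 100010✓ 100011✓ 100101✓ 100111✓ 101001 101100✓ 110000✓ 110011✓ 110100✓ 110101✓ 110110✓ 110111✓ 111000✓ 111100✓ 111110✓
Round 1: -00000✓ -00010✓ -00011✓ -00111✓ -10101✓ -10111✓ 0-0010 0-0111✓ 0-1111✓ 00-000 00-011✓ 00-110✓ 00-111✓ 000-10✓ 000-11✓ 0000-0✓ 00001-✓ 00011-✓ 001-11✓ 00111-✓ 01-111✓ 0101-1✓ 1-0000 1-0011✓ 1-0101✓ 1-0111✓ 1-1100 100-11✓ 1000-0✓ 10001-✓ 1001-1✓ 11-000✓ 11-100✓ 11-110✓ 110-00✓ 110-11✓ 1101-0✓ 1101-1✓ 11010-✓ 11011-✓ 111-00✓ 1111-0✓
Round 2: --0111 -00-11 -000-0 -0001- -101-1 0--111 00--11 00-11- 000-1- 1-0-11 1-01-1 11--00 11-1-0 1101--
PIs = {--0111, -00-11, -000-0, -0001-, -101-1, 0--111, 0-0010, 00--11, 00-000, 00-11-, 000-1-, 011001, 1-0-11, 1-0000, 1-01-1, 1-1100, 101001, 11--00, 11-1-0, 1101--}
Coverage chart:
  m0: -000-0,00-000
  m3: -00-11,-0001-,00--11,000-1-
  m6: 00-11-,000-1-
  m7: --0111,-00-11,0--111,00--11,00-11-,000-1-
  m8: 00-000 ←essential
  m11: 00--11 ←essential
  m14: 00-11- ←essential
  m15: 0--111,00--11,00-11-
  m21: -101-1 ←essential
  m23: --0111,-101-1,0--111
  m25: 011001 ←essential
  m31: 0--111 ←essential
  m32: -000-0,1-0000
  m34: -000-0,-0001-
  m35: -00-11,-0001-,1-0-11
  m39: --0111,-00-11,1-0-11,1-01-1
  m41: 101001 ←essential
  m44: 1-1100 ←essential
  m48: 1-0000,11--00
  m51: 1-0-11 ←essential
  m52: 11--00,11-1-0,1101--
  m53: -101-1,1-01-1,1101--
  m54: 11-1-0,1101--
  m55: --0111,-101-1,1-0-11,1-01-1,1101--
  m56: 11--00 ←essential
  m60: 1-1100,11--00,11-1-0
  m62: 11-1-0 ←essential
Essential: -101-1, 0--111, 00--11, 00-000, 00-11-, 011001, 1-0-11, 1-1100, 101001, 11--00, 11-1-0
Petrick residual → -000-0
Min cover (12 terms): b'c'd'f' + bc'df + a'def + a'b'ef + a'b'd'e'f' + a'b'de + a'bcd'e'f + ac'ef + acde'f' + ab'cd'e'f + abe'f' + abdf'

12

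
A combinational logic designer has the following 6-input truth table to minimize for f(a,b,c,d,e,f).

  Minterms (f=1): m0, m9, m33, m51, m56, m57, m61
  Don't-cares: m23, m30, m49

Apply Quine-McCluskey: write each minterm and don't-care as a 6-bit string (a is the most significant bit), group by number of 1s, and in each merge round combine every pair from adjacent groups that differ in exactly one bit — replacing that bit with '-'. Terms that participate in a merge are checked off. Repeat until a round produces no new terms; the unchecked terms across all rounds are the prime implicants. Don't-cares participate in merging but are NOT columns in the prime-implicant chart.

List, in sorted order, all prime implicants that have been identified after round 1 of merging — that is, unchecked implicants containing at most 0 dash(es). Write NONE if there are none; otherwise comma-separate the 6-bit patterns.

000000, 001001, 010111, 011110

size-2^0 implicants → 000000  001001  010111  011110  100001(✓)  110001(✓)  110011(✓)  111000(✓)  111001(✓)  111101(✓)
size-2^1 implicants → 1-0001  11-001  1100-1  111-01  11100-
Unchecked terms (primes): 000000, 001001, 010111, 011110, 1-0001, 11-001, 1100-1, 111-01, 11100-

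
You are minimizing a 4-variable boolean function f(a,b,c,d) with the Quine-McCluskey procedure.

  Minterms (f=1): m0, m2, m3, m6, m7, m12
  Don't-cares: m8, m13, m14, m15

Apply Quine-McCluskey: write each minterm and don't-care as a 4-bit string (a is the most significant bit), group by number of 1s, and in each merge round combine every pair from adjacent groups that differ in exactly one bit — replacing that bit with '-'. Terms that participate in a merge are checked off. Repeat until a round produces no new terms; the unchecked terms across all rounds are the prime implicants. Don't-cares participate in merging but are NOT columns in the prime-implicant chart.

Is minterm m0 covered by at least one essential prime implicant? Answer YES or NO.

NO

size-2^0 implicants → 0000(✓)  0010(✓)  0011(✓)  0110(✓)  0111(✓)  1000(✓)  1100(✓)  1101(✓)  1110(✓)  1111(✓)
size-2^1 implicants → -000  -110(✓)  -111(✓)  0-10(✓)  0-11(✓)  00-0  001-(✓)  011-(✓)  1-00  11-0(✓)  11-1(✓)  110-(✓)  111-(✓)
size-2^2 implicants → -11-  0-1-  11--
Unchecked terms (primes): -000, -11-, 0-1-, 00-0, 1-00, 11--
Minterm coverage:
  m0 ⊆ -000,00-0
  m2 ⊆ 0-1-,00-0
  m3 ⊆ 0-1- [E]
  m6 ⊆ -11-,0-1-
  m7 ⊆ -11-,0-1-
  m12 ⊆ 1-00,11--
E = {0-1-}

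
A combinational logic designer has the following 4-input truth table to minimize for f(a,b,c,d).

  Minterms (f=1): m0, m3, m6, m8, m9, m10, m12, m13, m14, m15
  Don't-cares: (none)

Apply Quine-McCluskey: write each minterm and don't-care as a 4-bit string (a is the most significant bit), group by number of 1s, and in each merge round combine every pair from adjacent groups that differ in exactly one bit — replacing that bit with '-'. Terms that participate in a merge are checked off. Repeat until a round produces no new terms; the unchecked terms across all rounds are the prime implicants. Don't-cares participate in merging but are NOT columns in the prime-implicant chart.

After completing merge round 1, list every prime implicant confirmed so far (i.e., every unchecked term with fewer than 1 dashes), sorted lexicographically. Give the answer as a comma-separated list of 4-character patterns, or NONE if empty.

size-2^0 implicants → 0000(✓)  0011  0110(✓)  1000(✓)  1001(✓)  1010(✓)  1100(✓)  1101(✓)  1110(✓)  1111(✓)
size-2^1 implicants → -000  -110  1-00(✓)  1-01(✓)  1-10(✓)  10-0(✓)  100-(✓)  11-0(✓)  11-1(✓)  110-(✓)  111-(✓)
size-2^2 implicants → 1--0  1-0-  11--
Unchecked terms (primes): -000, -110, 0011, 1--0, 1-0-, 11--

0011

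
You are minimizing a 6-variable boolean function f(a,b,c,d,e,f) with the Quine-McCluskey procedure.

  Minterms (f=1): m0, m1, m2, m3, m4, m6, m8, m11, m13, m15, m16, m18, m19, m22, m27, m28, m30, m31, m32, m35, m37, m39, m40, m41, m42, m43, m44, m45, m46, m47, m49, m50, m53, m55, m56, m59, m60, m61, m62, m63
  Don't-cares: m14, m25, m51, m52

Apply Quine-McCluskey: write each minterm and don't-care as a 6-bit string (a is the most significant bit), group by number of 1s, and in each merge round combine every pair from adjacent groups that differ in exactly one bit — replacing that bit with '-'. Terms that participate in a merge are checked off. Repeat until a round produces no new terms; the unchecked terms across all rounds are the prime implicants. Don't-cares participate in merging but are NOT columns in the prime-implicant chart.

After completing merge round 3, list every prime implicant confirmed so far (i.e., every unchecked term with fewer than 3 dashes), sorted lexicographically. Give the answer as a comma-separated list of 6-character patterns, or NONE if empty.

-0-000, -011-1, -1001-, -111-0, 0--110, 0-0-10, 0-00-0, 0-001-, 000--0, 0000--, 0110-1, 1-1-00, 11-10-, 110--1

Round 0: 000000✓ 000001✓ 000010✓ 000011✓ 000100✓ 000110✓ 001000✓ 001011✓ 001101✓ 001110✓ 001111✓ 010000✓ 010010✓ 010011✓ 010110✓ 011001✓ 011011✓ 011100✓ 011110✓ 011111✓ 100000✓ 100011✓ 100101✓ 100111✓ 101000✓ 101001✓ 101010✓ 101011✓ 101100✓ 101101✓ 101110✓ 101111✓ 110001✓ 110010✓ 110011✓ 110100✓ 110101✓ 110111✓ 111000✓ 111011✓ 111100✓ 111101✓ 111110✓ 111111✓
Round 1: -00000✓ -00011✓ -01000✓ -01011✓ -01101✓ -01110✓ -01111✓ -10010✓ -10011✓ -11011✓ -11100✓ -11110✓ -11111✓ 0-0000✓ 0-0010✓ 0-0011✓ 0-0110✓ 0-1011✓ 0-1110✓ 0-1111✓ 00-000✓ 00-011✓ 00-110✓ 000-00✓ 000-10✓ 0000-0✓ 0000-1✓ 00000-✓ 00001-✓ 0001-0✓ 001-11✓ 0011-1✓ 00111-✓ 01-011✓ 01-110✓ 010-10✓ 0100-0✓ 01001-✓ 011-11✓ 0110-1 0111-0✓ 01111-✓ 1-0011✓ 1-0101✓ 1-0111✓ 1-1000✓ 1-1011✓ 1-1100✓ 1-1101✓ 1-1110✓ 1-1111✓ 10-000✓ 10-011✓ 10-101✓ 10-111✓ 100-11✓ 1001-1✓ 101-00✓ 101-01✓ 101-10✓ 101-11✓ 1010-0✓ 1010-1✓ 10100-✓ 10101-✓ 1011-0✓ 1011-1✓ 10110-✓ 10111-✓ 11-011✓ 11-100✓ 11-101✓ 11-111✓ 110-01✓ 110-11✓ 1100-1✓ 11001-✓ 1101-1✓ 11010-✓ 111-00✓ 111-11✓ 1111-0✓ 1111-1✓ 11110-✓ 11111-✓
Round 2: --0011✓ --1011✓ --1110✓ --1111✓ -0-000 -0-011✓ -01-11✓ -011-1 -0111-✓ -1-011✓ -1001- -11-11✓ -111-0 -1111-✓ 0--011✓ 0--110 0-0-10 0-00-0 0-001- 0-1-11✓ 0-111-✓ 000--0 0000-- 1--011✓ 1--101✓ 1--111✓ 1-0-11✓ 1-01-1✓ 1-1-00 1-1-11✓ 1-11-0✓ 1-11-1✓ 1-110-✓ 1-111-✓ 10--11✓ 10-1-1✓ 101--0✓ 101--1✓ 101-0-✓ 101-1-✓ 1010--✓ 1011--✓ 11--11✓ 11-1-1✓ 11-10- 110--1 1111--✓
Round 3: ---011 --1-11 --111- 1---11 1--1-1 1-11-- 101---
PIs = {---011, --1-11, --111-, -0-000, -011-1, -1001-, -111-0, 0--110, 0-0-10, 0-00-0, 0-001-, 000--0, 0000--, 0110-1, 1---11, 1--1-1, 1-1-00, 1-11--, 101---, 11-10-, 110--1}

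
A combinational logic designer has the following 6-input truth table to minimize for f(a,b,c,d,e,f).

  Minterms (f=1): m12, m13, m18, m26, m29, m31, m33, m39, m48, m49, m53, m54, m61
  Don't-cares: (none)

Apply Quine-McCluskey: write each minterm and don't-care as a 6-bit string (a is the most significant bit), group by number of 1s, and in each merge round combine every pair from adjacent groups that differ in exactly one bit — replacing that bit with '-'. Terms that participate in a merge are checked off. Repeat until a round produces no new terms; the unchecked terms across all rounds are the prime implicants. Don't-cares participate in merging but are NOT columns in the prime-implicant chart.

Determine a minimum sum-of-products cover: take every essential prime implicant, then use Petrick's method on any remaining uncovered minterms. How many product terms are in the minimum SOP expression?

[col 0] 001100*, 001101*, 010010*, 011010*, 011101*, 011111*, 100001*, 100111, 110000*, 110001*, 110101*, 110110, 111101*
[col 1] -11101, 0-1101, 00110-, 01-010, 0111-1, 1-0001, 11-101, 110-01, 11000-
Prime implicants: -11101, 0-1101, 00110-, 01-010, 0111-1, 1-0001, 100111, 11-101, 110-01, 11000-, 110110
PI chart (minterm → PIs covering it):
  12 | 00110-  (sole → essential)
  13 | 0-1101,00110-
  18 | 01-010  (sole → essential)
  26 | 01-010  (sole → essential)
  29 | -11101,0-1101,0111-1
  31 | 0111-1  (sole → essential)
  33 | 1-0001  (sole → essential)
  39 | 100111  (sole → essential)
  48 | 11000-  (sole → essential)
  49 | 1-0001,110-01,11000-
  53 | 11-101,110-01
  54 | 110110  (sole → essential)
  61 | -11101,11-101
Essential prime implicants: 00110-, 01-010, 0111-1, 1-0001, 100111, 11000-, 110110
Petrick residual → 11-101
Minimum SOP uses 8 PIs: a'b'cde' + a'bd'ef' + a'bcdf + ac'd'e'f + ab'c'def + abde'f + abc'd'e' + abc'def'

8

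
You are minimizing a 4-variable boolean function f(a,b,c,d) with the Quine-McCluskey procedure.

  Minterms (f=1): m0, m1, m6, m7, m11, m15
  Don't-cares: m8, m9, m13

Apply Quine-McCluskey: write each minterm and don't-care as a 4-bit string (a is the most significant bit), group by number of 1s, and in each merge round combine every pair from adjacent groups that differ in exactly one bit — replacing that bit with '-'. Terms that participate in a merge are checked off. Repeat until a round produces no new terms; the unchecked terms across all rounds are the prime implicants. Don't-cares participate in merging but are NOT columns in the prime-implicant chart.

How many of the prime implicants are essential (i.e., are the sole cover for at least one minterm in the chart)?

3

size-2^0 implicants → 0000(✓)  0001(✓)  0110(✓)  0111(✓)  1000(✓)  1001(✓)  1011(✓)  1101(✓)  1111(✓)
size-2^1 implicants → -000(✓)  -001(✓)  -111  000-(✓)  011-  1-01(✓)  1-11(✓)  10-1(✓)  100-(✓)  11-1(✓)
size-2^2 implicants → -00-  1--1
Unchecked terms (primes): -00-, -111, 011-, 1--1
Minterm coverage:
  m0 ⊆ -00- [E]
  m1 ⊆ -00- [E]
  m6 ⊆ 011- [E]
  m7 ⊆ -111,011-
  m11 ⊆ 1--1 [E]
  m15 ⊆ -111,1--1
E = {-00-, 011-, 1--1}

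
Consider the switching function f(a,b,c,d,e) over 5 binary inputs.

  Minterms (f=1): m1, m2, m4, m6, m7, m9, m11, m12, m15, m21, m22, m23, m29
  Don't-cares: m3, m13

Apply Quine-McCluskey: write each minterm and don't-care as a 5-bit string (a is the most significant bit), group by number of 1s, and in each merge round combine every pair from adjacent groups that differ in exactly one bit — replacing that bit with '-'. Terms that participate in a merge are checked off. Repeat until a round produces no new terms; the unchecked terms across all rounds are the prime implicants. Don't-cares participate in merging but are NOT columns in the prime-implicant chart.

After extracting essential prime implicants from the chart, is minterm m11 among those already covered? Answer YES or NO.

YES

[col 0] 00001*, 00010*, 00011*, 00100*, 00110*, 00111*, 01001*, 01011*, 01100*, 01101*, 01111*, 10101*, 10110*, 10111*, 11101*
[col 1] -0110*, -0111*, -1101, 0-001*, 0-011*, 0-100, 0-111*, 00-10*, 00-11*, 000-1*, 0001-*, 001-0, 0011-*, 01-01*, 01-11*, 010-1*, 011-1*, 0110-, 1-101, 101-1, 1011-*
[col 2] -011-, 0--11, 0-0-1, 00-1-, 01--1
Prime implicants: -011-, -1101, 0--11, 0-0-1, 0-100, 00-1-, 001-0, 01--1, 0110-, 1-101, 101-1
PI chart (minterm → PIs covering it):
  1 | 0-0-1  (sole → essential)
  2 | 00-1-  (sole → essential)
  4 | 0-100,001-0
  6 | -011-,00-1-,001-0
  7 | -011-,0--11,00-1-
  9 | 0-0-1,01--1
  11 | 0--11,0-0-1,01--1
  12 | 0-100,0110-
  15 | 0--11,01--1
  21 | 1-101,101-1
  22 | -011-  (sole → essential)
  23 | -011-,101-1
  29 | -1101,1-101
Essential prime implicants: -011-, 0-0-1, 00-1-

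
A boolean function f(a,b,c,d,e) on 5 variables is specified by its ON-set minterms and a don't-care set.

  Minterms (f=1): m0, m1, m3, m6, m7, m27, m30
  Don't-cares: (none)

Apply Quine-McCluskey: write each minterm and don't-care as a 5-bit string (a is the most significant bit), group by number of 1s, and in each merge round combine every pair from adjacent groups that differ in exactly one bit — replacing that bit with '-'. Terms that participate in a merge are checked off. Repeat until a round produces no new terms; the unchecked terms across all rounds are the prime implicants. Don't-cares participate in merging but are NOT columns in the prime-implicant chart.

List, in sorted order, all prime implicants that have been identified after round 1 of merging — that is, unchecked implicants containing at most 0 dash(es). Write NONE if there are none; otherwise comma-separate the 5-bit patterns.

11011, 11110

Round 0: 00000✓ 00001✓ 00011✓ 00110✓ 00111✓ 11011 11110
Round 1: 00-11 000-1 0000- 0011-
PIs = {00-11, 000-1, 0000-, 0011-, 11011, 11110}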